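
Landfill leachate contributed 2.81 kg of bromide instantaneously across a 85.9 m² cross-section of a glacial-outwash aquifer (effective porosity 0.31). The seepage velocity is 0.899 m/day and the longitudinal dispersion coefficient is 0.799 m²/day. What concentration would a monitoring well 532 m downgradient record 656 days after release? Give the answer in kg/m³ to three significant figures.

For an instantaneous plane source, C(x,t) = M/(n_e·A·√(4πDt)) · exp(−(x−vt)²/(4Dt)), with n_e·A the pore (flow) area.
Plume center vt = 0.899 × 656 = 589.744 m, so the well at 532 m is 57.744 m upgradient of the peak.
√(4πDt) = 81.16 m, giving peak height M/(n_e·A·√(4πDt)) = 2.81/(0.31 × 85.9 × 81.16) = 0.001300 kg/m³.
(x−vt)²/(4Dt) = (-57.744)²/(4 × 0.799 × 656) = 1.590; exp(−1.590) = 0.2039.
C = 0.001300 × 0.2039 = 0.000265 kg/m³.

0.000265 kg/m³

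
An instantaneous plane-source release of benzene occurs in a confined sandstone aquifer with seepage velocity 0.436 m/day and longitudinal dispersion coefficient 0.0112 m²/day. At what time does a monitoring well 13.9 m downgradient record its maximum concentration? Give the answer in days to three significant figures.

For the 1D instantaneous-source solution, setting ∂C/∂t = 0 at fixed x gives v²t² + 2Dt − x² = 0, so t = (√(D² + v²x²) − D)/v².
√(D² + v²x²) = √(0.0112² + 0.436² × 13.9²) = 6.060; v² = 0.190096.
t = (6.060 − 0.0112)/0.190096 = 31.8 days (vs. the pure-advection estimate x/v = 31.9 d).

31.8 days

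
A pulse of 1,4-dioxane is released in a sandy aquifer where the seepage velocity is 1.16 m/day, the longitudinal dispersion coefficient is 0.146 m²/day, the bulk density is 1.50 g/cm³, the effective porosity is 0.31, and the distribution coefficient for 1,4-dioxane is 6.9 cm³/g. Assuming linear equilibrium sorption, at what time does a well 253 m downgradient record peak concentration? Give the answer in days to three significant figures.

7500 days

Retardation factor R = 1 + ρ_b·K_d/n = 1 + 1.50 × 6.9/0.31 = 34.39.
Sorption retards both mechanisms: v_R = v/R = 0.03373 m/day, D_R = D/R = 0.004245 m²/day.
Peak time from v_R²t² + 2D_R t − x² = 0: t = (√(D_R² + v_R²x²) − D_R)/v_R².
√(D_R² + v_R²x²) = √(0.004245² + 0.03373² × 253²) = 8.534; v_R² = 0.001138.
t = (8.534 − 0.004245)/0.001138 = 7500 days.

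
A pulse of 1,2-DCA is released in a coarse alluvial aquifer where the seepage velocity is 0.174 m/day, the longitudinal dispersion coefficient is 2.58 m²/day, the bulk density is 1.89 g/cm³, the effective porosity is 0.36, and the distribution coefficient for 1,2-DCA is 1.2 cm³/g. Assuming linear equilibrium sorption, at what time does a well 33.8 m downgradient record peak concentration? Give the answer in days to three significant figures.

Retardation factor R = 1 + ρ_b·K_d/n = 1 + 1.89 × 1.2/0.36 = 7.300.
Sorption retards both mechanisms: v_R = v/R = 0.02384 m/day, D_R = D/R = 0.3534 m²/day.
Peak time from v_R²t² + 2D_R t − x² = 0: t = (√(D_R² + v_R²x²) − D_R)/v_R².
√(D_R² + v_R²x²) = √(0.3534² + 0.02384² × 33.8²) = 0.8799; v_R² = 0.0005683.
t = (0.8799 − 0.3534)/0.0005683 = 926 days.

926 days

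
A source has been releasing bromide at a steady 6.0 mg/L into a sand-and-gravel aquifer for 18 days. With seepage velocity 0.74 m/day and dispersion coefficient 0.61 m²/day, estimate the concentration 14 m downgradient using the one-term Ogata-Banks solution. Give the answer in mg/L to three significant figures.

2.65 mg/L

For a continuous step input, C/C₀ ≈ ½·erfc((x−vt)/(2√(Dt))).
vt = 0.74 × 18 = 13.32 m and 2√(Dt) = 2√(0.61 × 18) = 6.627 m.
Argument (x−vt)/(2√(Dt)) = (14 − 13.32)/6.627 = 0.1026; ½·erfc(0.1026) = 0.4423.
C = 6.0 × 0.4423 = 2.65 mg/L.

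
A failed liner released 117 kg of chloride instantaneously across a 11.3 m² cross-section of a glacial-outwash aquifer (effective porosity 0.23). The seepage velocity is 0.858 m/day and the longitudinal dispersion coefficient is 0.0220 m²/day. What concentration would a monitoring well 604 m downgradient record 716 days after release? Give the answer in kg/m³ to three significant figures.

For an instantaneous plane source, C(x,t) = M/(n_e·A·√(4πDt)) · exp(−(x−vt)²/(4Dt)), with n_e·A the pore (flow) area.
Plume center vt = 0.858 × 716 = 614.328 m, so the well at 604 m is 10.328 m upgradient of the peak.
√(4πDt) = 14.07 m, giving peak height M/(n_e·A·√(4πDt)) = 117/(0.23 × 11.3 × 14.07) = 3.200 kg/m³.
(x−vt)²/(4Dt) = (-10.328)²/(4 × 0.0220 × 716) = 1.693; exp(−1.693) = 0.1840.
C = 3.200 × 0.1840 = 0.589 kg/m³.

0.589 kg/m³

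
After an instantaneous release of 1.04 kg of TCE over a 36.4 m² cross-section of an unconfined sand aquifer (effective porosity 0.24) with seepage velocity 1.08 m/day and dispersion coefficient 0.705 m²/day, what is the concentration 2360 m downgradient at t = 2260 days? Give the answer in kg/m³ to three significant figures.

0.000302 kg/m³

For an instantaneous plane source, C(x,t) = M/(n_e·A·√(4πDt)) · exp(−(x−vt)²/(4Dt)), with n_e·A the pore (flow) area.
Plume center vt = 1.08 × 2260 = 2440.8 m, so the well at 2360 m is 80.8 m upgradient of the peak.
√(4πDt) = 141.5 m, giving peak height M/(n_e·A·√(4πDt)) = 1.04/(0.24 × 36.4 × 141.5) = 0.0008413 kg/m³.
(x−vt)²/(4Dt) = (-80.8)²/(4 × 0.705 × 2260) = 1.024; exp(−1.024) = 0.3592.
C = 0.0008413 × 0.3592 = 0.000302 kg/m³.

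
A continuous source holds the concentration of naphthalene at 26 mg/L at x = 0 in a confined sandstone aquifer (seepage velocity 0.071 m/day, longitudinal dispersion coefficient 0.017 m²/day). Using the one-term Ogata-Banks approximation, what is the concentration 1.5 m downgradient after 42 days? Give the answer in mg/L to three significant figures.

For a continuous step input, C/C₀ ≈ ½·erfc((x−vt)/(2√(Dt))).
vt = 0.071 × 42 = 2.982 m and 2√(Dt) = 2√(0.017 × 42) = 1.690 m.
Argument (x−vt)/(2√(Dt)) = (1.5 − 2.982)/1.690 = -0.8769; ½·erfc(-0.8769) = 0.8925.
C = 26 × 0.8925 = 23.2 mg/L.

23.2 mg/L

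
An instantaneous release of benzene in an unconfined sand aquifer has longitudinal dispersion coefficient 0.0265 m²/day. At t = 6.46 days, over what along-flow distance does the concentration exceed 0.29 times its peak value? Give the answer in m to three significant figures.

The plume is Gaussian with σ = √(2Dt) = √(2 × 0.0265 × 6.46) = 0.5851 m.
C/C_peak = exp(−Δx²/(2σ²)) = 0.29 ⇒ Δx = σ·√(−2 ln 0.29) = 0.5851 × 1.573 = 0.9204 m.
Width = 2Δx = 1.84 m.

1.84 m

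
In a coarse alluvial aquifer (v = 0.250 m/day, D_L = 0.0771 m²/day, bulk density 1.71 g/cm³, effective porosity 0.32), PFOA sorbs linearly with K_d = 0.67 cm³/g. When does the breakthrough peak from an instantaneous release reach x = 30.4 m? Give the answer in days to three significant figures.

Retardation factor R = 1 + ρ_b·K_d/n = 1 + 1.71 × 0.67/0.32 = 4.580.
Sorption retards both mechanisms: v_R = v/R = 0.05459 m/day, D_R = D/R = 0.01683 m²/day.
Peak time from v_R²t² + 2D_R t − x² = 0: t = (√(D_R² + v_R²x²) − D_R)/v_R².
√(D_R² + v_R²x²) = √(0.01683² + 0.05459² × 30.4²) = 1.660; v_R² = 0.002980.
t = (1.660 − 0.01683)/0.002980 = 551 days.

551 days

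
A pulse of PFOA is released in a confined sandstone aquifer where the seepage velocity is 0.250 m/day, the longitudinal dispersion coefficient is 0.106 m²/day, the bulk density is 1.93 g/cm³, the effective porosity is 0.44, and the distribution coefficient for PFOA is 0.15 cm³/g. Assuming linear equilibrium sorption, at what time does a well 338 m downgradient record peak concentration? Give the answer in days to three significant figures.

Retardation factor R = 1 + ρ_b·K_d/n = 1 + 1.93 × 0.15/0.44 = 1.658.
Sorption retards both mechanisms: v_R = v/R = 0.1508 m/day, D_R = D/R = 0.06393 m²/day.
Peak time from v_R²t² + 2D_R t − x² = 0: t = (√(D_R² + v_R²x²) − D_R)/v_R².
√(D_R² + v_R²x²) = √(0.06393² + 0.1508² × 338²) = 50.97; v_R² = 0.02274.
t = (50.97 − 0.06393)/0.02274 = 2240 days.

2240 days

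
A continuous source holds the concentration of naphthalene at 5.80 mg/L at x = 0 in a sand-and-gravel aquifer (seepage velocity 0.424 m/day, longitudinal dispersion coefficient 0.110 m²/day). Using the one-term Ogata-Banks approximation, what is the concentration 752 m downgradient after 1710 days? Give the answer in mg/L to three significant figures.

0.477 mg/L

For a continuous step input, C/C₀ ≈ ½·erfc((x−vt)/(2√(Dt))).
vt = 0.424 × 1710 = 725.04 m and 2√(Dt) = 2√(0.110 × 1710) = 27.43 m.
Argument (x−vt)/(2√(Dt)) = (752 − 725.04)/27.43 = 0.9829; ½·erfc(0.9829) = 0.08226.
C = 5.80 × 0.08226 = 0.477 mg/L.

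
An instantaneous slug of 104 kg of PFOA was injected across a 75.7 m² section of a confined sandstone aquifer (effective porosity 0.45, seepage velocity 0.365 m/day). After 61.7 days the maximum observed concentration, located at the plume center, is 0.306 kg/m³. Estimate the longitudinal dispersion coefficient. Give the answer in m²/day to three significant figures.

0.128 m²/day

At the plume center C_max = M/(n_e·A·√(4πDt)), so D = M²/(4πt·(n_e·A·C_max)²).
n_e·A·C_max = 0.45 × 75.7 × 0.306 = 10.42 kg/m.
D = 104²/(4π × 61.7 × 10.42²) = 0.128 m²/day.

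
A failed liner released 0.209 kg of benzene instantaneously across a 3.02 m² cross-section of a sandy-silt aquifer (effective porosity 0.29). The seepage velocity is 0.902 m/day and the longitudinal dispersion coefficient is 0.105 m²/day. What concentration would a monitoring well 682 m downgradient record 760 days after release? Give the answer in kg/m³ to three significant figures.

0.00725 kg/m³

For an instantaneous plane source, C(x,t) = M/(n_e·A·√(4πDt)) · exp(−(x−vt)²/(4Dt)), with n_e·A the pore (flow) area.
Plume center vt = 0.902 × 760 = 685.52 m, so the well at 682 m is 3.52 m upgradient of the peak.
√(4πDt) = 31.67 m, giving peak height M/(n_e·A·√(4πDt)) = 0.209/(0.29 × 3.02 × 31.67) = 0.007535 kg/m³.
(x−vt)²/(4Dt) = (-3.52)²/(4 × 0.105 × 760) = 0.03882; exp(−0.03882) = 0.9619.
C = 0.007535 × 0.9619 = 0.00725 kg/m³.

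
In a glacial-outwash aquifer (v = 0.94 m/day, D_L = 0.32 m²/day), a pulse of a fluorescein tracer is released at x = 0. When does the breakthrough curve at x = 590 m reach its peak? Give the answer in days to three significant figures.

627 days

For the 1D instantaneous-source solution, setting ∂C/∂t = 0 at fixed x gives v²t² + 2Dt − x² = 0, so t = (√(D² + v²x²) − D)/v².
√(D² + v²x²) = √(0.32² + 0.94² × 590²) = 554.6; v² = 0.8836.
t = (554.6 − 0.32)/0.8836 = 627 days (vs. the pure-advection estimate x/v = 628 d).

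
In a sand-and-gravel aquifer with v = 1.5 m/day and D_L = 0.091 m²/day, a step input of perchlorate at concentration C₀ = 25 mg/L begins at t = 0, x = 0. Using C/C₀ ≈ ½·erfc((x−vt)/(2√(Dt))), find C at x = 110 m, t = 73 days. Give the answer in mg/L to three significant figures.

11.1 mg/L

For a continuous step input, C/C₀ ≈ ½·erfc((x−vt)/(2√(Dt))).
vt = 1.5 × 73 = 109.5 m and 2√(Dt) = 2√(0.091 × 73) = 5.155 m.
Argument (x−vt)/(2√(Dt)) = (110 − 109.5)/5.155 = 0.09699; ½·erfc(0.09699) = 0.4455.
C = 25 × 0.4455 = 11.1 mg/L.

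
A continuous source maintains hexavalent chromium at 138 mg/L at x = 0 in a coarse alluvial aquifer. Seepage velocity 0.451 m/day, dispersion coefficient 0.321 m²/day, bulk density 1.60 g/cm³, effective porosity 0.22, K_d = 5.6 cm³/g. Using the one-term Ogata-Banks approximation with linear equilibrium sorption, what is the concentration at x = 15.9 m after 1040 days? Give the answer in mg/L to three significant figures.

16.8 mg/L

Retardation factor R = 1 + ρ_b·K_d/n = 1 + 1.60 × 5.6/0.22 = 41.73.
Sorption retards both mechanisms: v_R = v/R = 0.01081 m/day, D_R = D/R = 0.007692 m²/day.
v_R·t = 0.01081 × 1040 = 11.2424 m; 2√(D_R t) = 5.657 m; argument = (15.9 − 11.2424)/5.657 = 0.8233.
C = C₀ × ½·erfc(0.8233) = 138 × 0.1221 = 16.8 mg/L.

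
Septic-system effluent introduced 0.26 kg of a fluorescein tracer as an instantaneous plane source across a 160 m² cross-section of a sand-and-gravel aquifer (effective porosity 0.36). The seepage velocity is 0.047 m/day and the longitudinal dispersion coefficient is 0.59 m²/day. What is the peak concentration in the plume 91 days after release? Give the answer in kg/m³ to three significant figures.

0.000174 kg/m³

The peak of an instantaneous 1D plume sits at x = vt; there the Gaussian factor is 1 and C_max = M/(n_e·A·√(4πDt)), where n_e·A is the pore area the mass is dissolved in.
√(4πDt) = √(4π × 0.59 × 91) = 25.97 m, so C_max = 0.26/(0.36 × 160 × 25.97) = 0.000174 kg/m³.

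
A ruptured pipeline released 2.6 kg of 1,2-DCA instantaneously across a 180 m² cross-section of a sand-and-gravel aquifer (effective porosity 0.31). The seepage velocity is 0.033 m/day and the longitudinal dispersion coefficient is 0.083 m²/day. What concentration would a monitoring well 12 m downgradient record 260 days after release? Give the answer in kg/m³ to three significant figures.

0.00247 kg/m³

For an instantaneous plane source, C(x,t) = M/(n_e·A·√(4πDt)) · exp(−(x−vt)²/(4Dt)), with n_e·A the pore (flow) area.
Plume center vt = 0.033 × 260 = 8.58 m, so the well at 12 m is 3.42 m downgradient of the peak.
√(4πDt) = 16.47 m, giving peak height M/(n_e·A·√(4πDt)) = 2.6/(0.31 × 180 × 16.47) = 0.002829 kg/m³.
(x−vt)²/(4Dt) = (3.42)²/(4 × 0.083 × 260) = 0.1355; exp(−0.1355) = 0.8733.
C = 0.002829 × 0.8733 = 0.00247 kg/m³.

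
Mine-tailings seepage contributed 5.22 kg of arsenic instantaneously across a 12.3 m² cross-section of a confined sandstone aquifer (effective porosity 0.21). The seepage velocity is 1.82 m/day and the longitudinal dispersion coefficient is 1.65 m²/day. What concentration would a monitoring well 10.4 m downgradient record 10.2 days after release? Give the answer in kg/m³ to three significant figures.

0.0516 kg/m³

For an instantaneous plane source, C(x,t) = M/(n_e·A·√(4πDt)) · exp(−(x−vt)²/(4Dt)), with n_e·A the pore (flow) area.
Plume center vt = 1.82 × 10.2 = 18.564 m, so the well at 10.4 m is 8.164 m upgradient of the peak.
√(4πDt) = 14.54 m, giving peak height M/(n_e·A·√(4πDt)) = 5.22/(0.21 × 12.3 × 14.54) = 0.1390 kg/m³.
(x−vt)²/(4Dt) = (-8.164)²/(4 × 1.65 × 10.2) = 0.9901; exp(−0.9901) = 0.3715.
C = 0.1390 × 0.3715 = 0.0516 kg/m³.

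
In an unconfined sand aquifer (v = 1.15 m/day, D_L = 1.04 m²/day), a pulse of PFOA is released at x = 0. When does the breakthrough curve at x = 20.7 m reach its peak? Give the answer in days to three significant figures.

For the 1D instantaneous-source solution, setting ∂C/∂t = 0 at fixed x gives v²t² + 2Dt − x² = 0, so t = (√(D² + v²x²) − D)/v².
√(D² + v²x²) = √(1.04² + 1.15² × 20.7²) = 23.83; v² = 1.3225.
t = (23.83 − 1.04)/1.3225 = 17.2 days (vs. the pure-advection estimate x/v = 18.0 d).

17.2 days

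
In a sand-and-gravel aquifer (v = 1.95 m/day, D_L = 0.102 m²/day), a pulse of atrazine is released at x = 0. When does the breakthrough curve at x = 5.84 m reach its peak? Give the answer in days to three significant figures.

2.97 days

For the 1D instantaneous-source solution, setting ∂C/∂t = 0 at fixed x gives v²t² + 2Dt − x² = 0, so t = (√(D² + v²x²) − D)/v².
√(D² + v²x²) = √(0.102² + 1.95² × 5.84²) = 11.39; v² = 3.8025.
t = (11.39 − 0.102)/3.8025 = 2.97 days (vs. the pure-advection estimate x/v = 2.99 d).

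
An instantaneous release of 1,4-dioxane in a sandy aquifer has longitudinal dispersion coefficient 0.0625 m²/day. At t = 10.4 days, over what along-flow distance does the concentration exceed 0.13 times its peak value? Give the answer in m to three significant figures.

4.61 m

The plume is Gaussian with σ = √(2Dt) = √(2 × 0.0625 × 10.4) = 1.140 m.
C/C_peak = exp(−Δx²/(2σ²)) = 0.13 ⇒ Δx = σ·√(−2 ln 0.13) = 1.140 × 2.020 = 2.303 m.
Width = 2Δx = 4.61 m.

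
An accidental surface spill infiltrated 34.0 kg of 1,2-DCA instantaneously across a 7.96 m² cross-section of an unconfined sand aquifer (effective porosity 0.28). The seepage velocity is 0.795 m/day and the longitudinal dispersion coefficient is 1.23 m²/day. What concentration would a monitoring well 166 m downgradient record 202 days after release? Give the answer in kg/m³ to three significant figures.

0.265 kg/m³

For an instantaneous plane source, C(x,t) = M/(n_e·A·√(4πDt)) · exp(−(x−vt)²/(4Dt)), with n_e·A the pore (flow) area.
Plume center vt = 0.795 × 202 = 160.59 m, so the well at 166 m is 5.41 m downgradient of the peak.
√(4πDt) = 55.88 m, giving peak height M/(n_e·A·√(4πDt)) = 34.0/(0.28 × 7.96 × 55.88) = 0.2730 kg/m³.
(x−vt)²/(4Dt) = (5.41)²/(4 × 1.23 × 202) = 0.02945; exp(−0.02945) = 0.9710.
C = 0.2730 × 0.9710 = 0.265 kg/m³.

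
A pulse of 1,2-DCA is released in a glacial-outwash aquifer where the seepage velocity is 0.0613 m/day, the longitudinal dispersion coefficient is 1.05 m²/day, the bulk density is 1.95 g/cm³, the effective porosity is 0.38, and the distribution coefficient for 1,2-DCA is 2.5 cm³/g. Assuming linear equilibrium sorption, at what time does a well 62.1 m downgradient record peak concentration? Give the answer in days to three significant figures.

Retardation factor R = 1 + ρ_b·K_d/n = 1 + 1.95 × 2.5/0.38 = 13.83.
Sorption retards both mechanisms: v_R = v/R = 0.004432 m/day, D_R = D/R = 0.07592 m²/day.
Peak time from v_R²t² + 2D_R t − x² = 0: t = (√(D_R² + v_R²x²) − D_R)/v_R².
√(D_R² + v_R²x²) = √(0.07592² + 0.004432² × 62.1²) = 0.2855; v_R² = 1.964e-05.
t = (0.2855 − 0.07592)/1.964e-05 = 10700 days.

10700 days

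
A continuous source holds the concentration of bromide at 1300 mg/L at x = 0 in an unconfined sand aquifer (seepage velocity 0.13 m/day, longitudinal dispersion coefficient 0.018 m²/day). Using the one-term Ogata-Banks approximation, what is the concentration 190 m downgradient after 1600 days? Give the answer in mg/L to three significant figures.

For a continuous step input, C/C₀ ≈ ½·erfc((x−vt)/(2√(Dt))).
vt = 0.13 × 1600 = 208 m and 2√(Dt) = 2√(0.018 × 1600) = 10.73 m.
Argument (x−vt)/(2√(Dt)) = (190 − 208)/10.73 = -1.678; ½·erfc(-1.678) = 0.9912.
C = 1300 × 0.9912 = 1290 mg/L.

1290 mg/L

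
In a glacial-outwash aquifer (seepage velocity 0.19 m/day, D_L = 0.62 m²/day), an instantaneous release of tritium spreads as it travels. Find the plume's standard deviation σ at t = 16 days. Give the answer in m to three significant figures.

Dispersive spreading gives a Gaussian with σ² = 2Dt; advection only shifts the center.
σ = √(2 × 0.62 × 16) = 4.45 m.

4.45 m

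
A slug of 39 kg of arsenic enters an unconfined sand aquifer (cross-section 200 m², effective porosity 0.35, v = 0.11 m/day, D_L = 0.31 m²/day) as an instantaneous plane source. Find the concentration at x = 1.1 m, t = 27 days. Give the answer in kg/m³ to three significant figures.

For an instantaneous plane source, C(x,t) = M/(n_e·A·√(4πDt)) · exp(−(x−vt)²/(4Dt)), with n_e·A the pore (flow) area.
Plume center vt = 0.11 × 27 = 2.97 m, so the well at 1.1 m is 1.87 m upgradient of the peak.
√(4πDt) = 10.26 m, giving peak height M/(n_e·A·√(4πDt)) = 39/(0.35 × 200 × 10.26) = 0.05430 kg/m³.
(x−vt)²/(4Dt) = (-1.87)²/(4 × 0.31 × 27) = 0.1044; exp(−0.1044) = 0.9009.
C = 0.05430 × 0.9009 = 0.0489 kg/m³.

0.0489 kg/m³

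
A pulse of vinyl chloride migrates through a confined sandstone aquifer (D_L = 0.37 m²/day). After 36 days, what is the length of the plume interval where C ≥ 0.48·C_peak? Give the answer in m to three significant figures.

12.5 m

The plume is Gaussian with σ = √(2Dt) = √(2 × 0.37 × 36) = 5.161 m.
C/C_peak = exp(−Δx²/(2σ²)) = 0.48 ⇒ Δx = σ·√(−2 ln 0.48) = 5.161 × 1.212 = 6.255 m.
Width = 2Δx = 12.5 m.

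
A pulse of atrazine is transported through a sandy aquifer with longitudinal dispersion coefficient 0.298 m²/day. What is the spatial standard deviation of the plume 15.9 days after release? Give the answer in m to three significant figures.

3.08 m

Dispersive spreading gives a Gaussian with σ² = 2Dt; advection only shifts the center.
σ = √(2 × 0.298 × 15.9) = 3.08 m.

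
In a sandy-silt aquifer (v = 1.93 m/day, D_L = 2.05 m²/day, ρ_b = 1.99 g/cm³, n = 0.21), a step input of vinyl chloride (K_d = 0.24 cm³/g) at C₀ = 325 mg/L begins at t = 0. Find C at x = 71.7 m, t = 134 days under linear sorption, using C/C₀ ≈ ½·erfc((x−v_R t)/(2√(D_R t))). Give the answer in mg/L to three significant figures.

232 mg/L

Retardation factor R = 1 + ρ_b·K_d/n = 1 + 1.99 × 0.24/0.21 = 3.274.
Sorption retards both mechanisms: v_R = v/R = 0.5895 m/day, D_R = D/R = 0.6261 m²/day.
v_R·t = 0.5895 × 134 = 78.993 m; 2√(D_R t) = 18.32 m; argument = (71.7 − 78.993)/18.32 = -0.3981.
C = C₀ × ½·erfc(-0.3981) = 325 × 0.7133 = 232 mg/L.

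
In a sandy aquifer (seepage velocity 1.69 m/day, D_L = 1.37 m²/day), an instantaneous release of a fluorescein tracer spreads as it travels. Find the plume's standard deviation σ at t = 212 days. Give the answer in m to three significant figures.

24.1 m

Dispersive spreading gives a Gaussian with σ² = 2Dt; advection only shifts the center.
σ = √(2 × 1.37 × 212) = 24.1 m.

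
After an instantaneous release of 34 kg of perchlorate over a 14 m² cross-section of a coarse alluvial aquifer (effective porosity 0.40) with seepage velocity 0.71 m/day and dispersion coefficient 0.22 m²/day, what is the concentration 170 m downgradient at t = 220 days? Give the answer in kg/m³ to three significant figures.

For an instantaneous plane source, C(x,t) = M/(n_e·A·√(4πDt)) · exp(−(x−vt)²/(4Dt)), with n_e·A the pore (flow) area.
Plume center vt = 0.71 × 220 = 156.2 m, so the well at 170 m is 13.8 m downgradient of the peak.
√(4πDt) = 24.66 m, giving peak height M/(n_e·A·√(4πDt)) = 34/(0.40 × 14 × 24.66) = 0.2462 kg/m³.
(x−vt)²/(4Dt) = (13.8)²/(4 × 0.22 × 220) = 0.9837; exp(−0.9837) = 0.3739.
C = 0.2462 × 0.3739 = 0.0921 kg/m³.

0.0921 kg/m³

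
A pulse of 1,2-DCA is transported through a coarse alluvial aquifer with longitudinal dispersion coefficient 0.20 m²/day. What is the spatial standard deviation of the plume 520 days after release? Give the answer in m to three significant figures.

14.4 m

Dispersive spreading gives a Gaussian with σ² = 2Dt; advection only shifts the center.
σ = √(2 × 0.20 × 520) = 14.4 m.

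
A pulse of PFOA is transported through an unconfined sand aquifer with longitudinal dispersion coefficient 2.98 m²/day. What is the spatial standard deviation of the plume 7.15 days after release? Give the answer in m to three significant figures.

Dispersive spreading gives a Gaussian with σ² = 2Dt; advection only shifts the center.
σ = √(2 × 2.98 × 7.15) = 6.53 m.

6.53 m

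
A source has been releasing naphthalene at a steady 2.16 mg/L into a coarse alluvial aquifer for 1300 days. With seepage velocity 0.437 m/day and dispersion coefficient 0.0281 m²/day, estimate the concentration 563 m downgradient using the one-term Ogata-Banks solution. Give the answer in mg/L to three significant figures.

For a continuous step input, C/C₀ ≈ ½·erfc((x−vt)/(2√(Dt))).
vt = 0.437 × 1300 = 568.1 m and 2√(Dt) = 2√(0.0281 × 1300) = 12.09 m.
Argument (x−vt)/(2√(Dt)) = (563 − 568.1)/12.09 = -0.4218; ½·erfc(-0.4218) = 0.7246.
C = 2.16 × 0.7246 = 1.57 mg/L.

1.57 mg/L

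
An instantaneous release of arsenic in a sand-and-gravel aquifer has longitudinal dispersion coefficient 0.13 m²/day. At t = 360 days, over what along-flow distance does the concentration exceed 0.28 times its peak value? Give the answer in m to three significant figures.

30.9 m

The plume is Gaussian with σ = √(2Dt) = √(2 × 0.13 × 360) = 9.675 m.
C/C_peak = exp(−Δx²/(2σ²)) = 0.28 ⇒ Δx = σ·√(−2 ln 0.28) = 9.675 × 1.596 = 15.44 m.
Width = 2Δx = 30.9 m.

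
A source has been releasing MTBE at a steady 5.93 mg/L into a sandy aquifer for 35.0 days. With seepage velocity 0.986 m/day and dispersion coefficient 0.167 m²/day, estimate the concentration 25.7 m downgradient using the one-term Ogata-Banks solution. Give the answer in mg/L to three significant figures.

5.90 mg/L

For a continuous step input, C/C₀ ≈ ½·erfc((x−vt)/(2√(Dt))).
vt = 0.986 × 35.0 = 34.51 m and 2√(Dt) = 2√(0.167 × 35.0) = 4.835 m.
Argument (x−vt)/(2√(Dt)) = (25.7 − 34.51)/4.835 = -1.822; ½·erfc(-1.822) = 0.9950.
C = 5.93 × 0.9950 = 5.90 mg/L.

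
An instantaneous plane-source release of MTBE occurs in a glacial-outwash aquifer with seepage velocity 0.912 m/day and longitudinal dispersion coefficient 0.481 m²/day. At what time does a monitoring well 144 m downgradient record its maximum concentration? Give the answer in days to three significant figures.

157 days

For the 1D instantaneous-source solution, setting ∂C/∂t = 0 at fixed x gives v²t² + 2Dt − x² = 0, so t = (√(D² + v²x²) − D)/v².
√(D² + v²x²) = √(0.481² + 0.912² × 144²) = 131.3; v² = 0.831744.
t = (131.3 − 0.481)/0.831744 = 157 days (vs. the pure-advection estimate x/v = 158 d).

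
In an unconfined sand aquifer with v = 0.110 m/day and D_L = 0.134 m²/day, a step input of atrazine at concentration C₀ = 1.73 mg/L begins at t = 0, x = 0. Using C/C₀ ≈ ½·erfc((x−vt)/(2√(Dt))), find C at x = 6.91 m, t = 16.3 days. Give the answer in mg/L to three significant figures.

For a continuous step input, C/C₀ ≈ ½·erfc((x−vt)/(2√(Dt))).
vt = 0.110 × 16.3 = 1.793 m and 2√(Dt) = 2√(0.134 × 16.3) = 2.956 m.
Argument (x−vt)/(2√(Dt)) = (6.91 − 1.793)/2.956 = 1.731; ½·erfc(1.731) = 0.007183.
C = 1.73 × 0.007183 = 0.0124 mg/L.

0.0124 mg/L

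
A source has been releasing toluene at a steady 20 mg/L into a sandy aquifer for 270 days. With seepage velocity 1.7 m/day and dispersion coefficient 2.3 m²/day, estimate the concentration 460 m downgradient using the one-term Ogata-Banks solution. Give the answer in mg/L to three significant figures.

For a continuous step input, C/C₀ ≈ ½·erfc((x−vt)/(2√(Dt))).
vt = 1.7 × 270 = 459 m and 2√(Dt) = 2√(2.3 × 270) = 49.84 m.
Argument (x−vt)/(2√(Dt)) = (460 − 459)/49.84 = 0.02006; ½·erfc(0.02006) = 0.4887.
C = 20 × 0.4887 = 9.77 mg/L.

9.77 mg/L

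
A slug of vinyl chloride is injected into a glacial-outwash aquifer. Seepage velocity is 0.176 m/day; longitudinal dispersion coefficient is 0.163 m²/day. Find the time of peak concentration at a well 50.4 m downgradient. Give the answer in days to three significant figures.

281 days

For the 1D instantaneous-source solution, setting ∂C/∂t = 0 at fixed x gives v²t² + 2Dt − x² = 0, so t = (√(D² + v²x²) − D)/v².
√(D² + v²x²) = √(0.163² + 0.176² × 50.4²) = 8.872; v² = 0.030976.
t = (8.872 − 0.163)/0.030976 = 281 days (vs. the pure-advection estimate x/v = 286 d).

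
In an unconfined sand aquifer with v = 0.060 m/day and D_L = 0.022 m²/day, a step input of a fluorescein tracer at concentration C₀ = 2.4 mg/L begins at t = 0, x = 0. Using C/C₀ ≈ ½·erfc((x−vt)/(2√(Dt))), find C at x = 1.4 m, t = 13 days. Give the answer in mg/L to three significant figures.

0.495 mg/L

For a continuous step input, C/C₀ ≈ ½·erfc((x−vt)/(2√(Dt))).
vt = 0.060 × 13 = 0.78 m and 2√(Dt) = 2√(0.022 × 13) = 1.070 m.
Argument (x−vt)/(2√(Dt)) = (1.4 − 0.78)/1.070 = 0.5794; ½·erfc(0.5794) = 0.2063.
C = 2.4 × 0.2063 = 0.495 mg/L.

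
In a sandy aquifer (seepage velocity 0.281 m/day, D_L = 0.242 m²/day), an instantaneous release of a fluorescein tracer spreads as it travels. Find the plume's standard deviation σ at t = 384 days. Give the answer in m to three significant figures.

13.6 m

Dispersive spreading gives a Gaussian with σ² = 2Dt; advection only shifts the center.
σ = √(2 × 0.242 × 384) = 13.6 m.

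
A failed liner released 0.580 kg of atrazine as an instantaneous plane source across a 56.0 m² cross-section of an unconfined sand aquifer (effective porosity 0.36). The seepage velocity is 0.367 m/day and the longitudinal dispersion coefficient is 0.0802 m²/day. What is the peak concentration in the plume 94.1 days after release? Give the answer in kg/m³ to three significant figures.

0.00295 kg/m³

The peak of an instantaneous 1D plume sits at x = vt; there the Gaussian factor is 1 and C_max = M/(n_e·A·√(4πDt)), where n_e·A is the pore area the mass is dissolved in.
√(4πDt) = √(4π × 0.0802 × 94.1) = 9.738 m, so C_max = 0.580/(0.36 × 56.0 × 9.738) = 0.00295 kg/m³.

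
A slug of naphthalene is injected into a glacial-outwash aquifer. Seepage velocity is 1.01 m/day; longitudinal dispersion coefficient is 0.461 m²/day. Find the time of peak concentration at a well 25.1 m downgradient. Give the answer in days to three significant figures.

For the 1D instantaneous-source solution, setting ∂C/∂t = 0 at fixed x gives v²t² + 2Dt − x² = 0, so t = (√(D² + v²x²) − D)/v².
√(D² + v²x²) = √(0.461² + 1.01² × 25.1²) = 25.36; v² = 1.0201.
t = (25.36 − 0.461)/1.0201 = 24.4 days (vs. the pure-advection estimate x/v = 24.9 d).

24.4 days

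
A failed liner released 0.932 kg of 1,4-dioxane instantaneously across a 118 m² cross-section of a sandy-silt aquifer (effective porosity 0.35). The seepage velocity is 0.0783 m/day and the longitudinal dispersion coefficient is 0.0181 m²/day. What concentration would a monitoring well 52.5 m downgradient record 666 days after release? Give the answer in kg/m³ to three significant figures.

0.00183 kg/m³

For an instantaneous plane source, C(x,t) = M/(n_e·A·√(4πDt)) · exp(−(x−vt)²/(4Dt)), with n_e·A the pore (flow) area.
Plume center vt = 0.0783 × 666 = 52.1478 m, so the well at 52.5 m is 0.3522 m downgradient of the peak.
√(4πDt) = 12.31 m, giving peak height M/(n_e·A·√(4πDt)) = 0.932/(0.35 × 118 × 12.31) = 0.001833 kg/m³.
(x−vt)²/(4Dt) = (0.3522)²/(4 × 0.0181 × 666) = 0.002573; exp(−0.002573) = 0.9974.
C = 0.001833 × 0.9974 = 0.00183 kg/m³.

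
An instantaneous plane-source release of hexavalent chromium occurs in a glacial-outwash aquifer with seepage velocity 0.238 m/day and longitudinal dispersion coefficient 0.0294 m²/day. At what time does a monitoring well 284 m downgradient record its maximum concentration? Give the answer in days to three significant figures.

For the 1D instantaneous-source solution, setting ∂C/∂t = 0 at fixed x gives v²t² + 2Dt − x² = 0, so t = (√(D² + v²x²) − D)/v².
√(D² + v²x²) = √(0.0294² + 0.238² × 284²) = 67.59; v² = 0.056644.
t = (67.59 − 0.0294)/0.056644 = 1190 days (vs. the pure-advection estimate x/v = 1190 d).

1190 days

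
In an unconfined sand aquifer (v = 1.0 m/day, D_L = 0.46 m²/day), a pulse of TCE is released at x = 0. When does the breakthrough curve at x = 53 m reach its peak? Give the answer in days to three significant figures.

52.5 days

For the 1D instantaneous-source solution, setting ∂C/∂t = 0 at fixed x gives v²t² + 2Dt − x² = 0, so t = (√(D² + v²x²) − D)/v².
√(D² + v²x²) = √(0.46² + 1.0² × 53²) = 53.00; v² = 1.
t = (53.00 − 0.46)/1 = 52.5 days (vs. the pure-advection estimate x/v = 53.0 d).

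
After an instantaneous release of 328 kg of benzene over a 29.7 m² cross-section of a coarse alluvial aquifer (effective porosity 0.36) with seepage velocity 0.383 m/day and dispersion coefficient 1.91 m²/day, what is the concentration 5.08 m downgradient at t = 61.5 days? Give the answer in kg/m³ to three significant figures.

For an instantaneous plane source, C(x,t) = M/(n_e·A·√(4πDt)) · exp(−(x−vt)²/(4Dt)), with n_e·A the pore (flow) area.
Plume center vt = 0.383 × 61.5 = 23.5545 m, so the well at 5.08 m is 18.4745 m upgradient of the peak.
√(4πDt) = 38.42 m, giving peak height M/(n_e·A·√(4πDt)) = 328/(0.36 × 29.7 × 38.42) = 0.7985 kg/m³.
(x−vt)²/(4Dt) = (-18.4745)²/(4 × 1.91 × 61.5) = 0.7264; exp(−0.7264) = 0.4836.
C = 0.7985 × 0.4836 = 0.386 kg/m³.

0.386 kg/m³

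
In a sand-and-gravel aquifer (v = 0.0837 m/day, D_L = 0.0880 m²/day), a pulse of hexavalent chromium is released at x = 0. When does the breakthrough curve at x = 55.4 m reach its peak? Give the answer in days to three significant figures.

For the 1D instantaneous-source solution, setting ∂C/∂t = 0 at fixed x gives v²t² + 2Dt − x² = 0, so t = (√(D² + v²x²) − D)/v².
√(D² + v²x²) = √(0.0880² + 0.0837² × 55.4²) = 4.638; v² = 0.00700569.
t = (4.638 − 0.0880)/0.00700569 = 649 days (vs. the pure-advection estimate x/v = 662 d).

649 days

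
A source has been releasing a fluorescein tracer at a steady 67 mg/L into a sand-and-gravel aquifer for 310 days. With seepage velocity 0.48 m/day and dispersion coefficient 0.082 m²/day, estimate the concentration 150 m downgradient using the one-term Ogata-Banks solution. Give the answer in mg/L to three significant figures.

29.0 mg/L

For a continuous step input, C/C₀ ≈ ½·erfc((x−vt)/(2√(Dt))).
vt = 0.48 × 310 = 148.8 m and 2√(Dt) = 2√(0.082 × 310) = 10.08 m.
Argument (x−vt)/(2√(Dt)) = (150 − 148.8)/10.08 = 0.1190; ½·erfc(0.1190) = 0.4332.
C = 67 × 0.4332 = 29.0 mg/L.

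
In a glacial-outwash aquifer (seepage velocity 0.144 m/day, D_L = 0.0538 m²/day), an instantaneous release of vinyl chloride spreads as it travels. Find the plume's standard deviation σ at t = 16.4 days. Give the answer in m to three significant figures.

Dispersive spreading gives a Gaussian with σ² = 2Dt; advection only shifts the center.
σ = √(2 × 0.0538 × 16.4) = 1.33 m.

1.33 m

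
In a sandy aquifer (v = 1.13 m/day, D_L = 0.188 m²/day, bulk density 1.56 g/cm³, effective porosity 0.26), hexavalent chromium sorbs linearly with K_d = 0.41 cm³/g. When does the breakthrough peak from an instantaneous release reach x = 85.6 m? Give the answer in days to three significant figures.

262 days

Retardation factor R = 1 + ρ_b·K_d/n = 1 + 1.56 × 0.41/0.26 = 3.460.
Sorption retards both mechanisms: v_R = v/R = 0.3266 m/day, D_R = D/R = 0.05434 m²/day.
Peak time from v_R²t² + 2D_R t − x² = 0: t = (√(D_R² + v_R²x²) − D_R)/v_R².
√(D_R² + v_R²x²) = √(0.05434² + 0.3266² × 85.6²) = 27.96; v_R² = 0.1067.
t = (27.96 − 0.05434)/0.1067 = 262 days.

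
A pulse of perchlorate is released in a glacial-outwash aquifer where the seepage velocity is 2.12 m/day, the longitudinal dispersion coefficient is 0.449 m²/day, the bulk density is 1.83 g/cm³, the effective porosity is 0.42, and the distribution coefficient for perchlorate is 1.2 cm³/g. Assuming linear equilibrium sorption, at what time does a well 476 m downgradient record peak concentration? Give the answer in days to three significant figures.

Retardation factor R = 1 + ρ_b·K_d/n = 1 + 1.83 × 1.2/0.42 = 6.229.
Sorption retards both mechanisms: v_R = v/R = 0.3403 m/day, D_R = D/R = 0.07208 m²/day.
Peak time from v_R²t² + 2D_R t − x² = 0: t = (√(D_R² + v_R²x²) − D_R)/v_R².
√(D_R² + v_R²x²) = √(0.07208² + 0.3403² × 476²) = 162.0; v_R² = 0.1158.
t = (162.0 − 0.07208)/0.1158 = 1400 days.

1400 days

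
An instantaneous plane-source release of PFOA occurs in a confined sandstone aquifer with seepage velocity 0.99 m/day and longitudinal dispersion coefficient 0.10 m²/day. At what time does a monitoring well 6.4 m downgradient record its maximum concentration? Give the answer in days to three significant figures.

For the 1D instantaneous-source solution, setting ∂C/∂t = 0 at fixed x gives v²t² + 2Dt − x² = 0, so t = (√(D² + v²x²) − D)/v².
√(D² + v²x²) = √(0.10² + 0.99² × 6.4²) = 6.337; v² = 0.9801.
t = (6.337 − 0.10)/0.9801 = 6.36 days (vs. the pure-advection estimate x/v = 6.46 d).

6.36 days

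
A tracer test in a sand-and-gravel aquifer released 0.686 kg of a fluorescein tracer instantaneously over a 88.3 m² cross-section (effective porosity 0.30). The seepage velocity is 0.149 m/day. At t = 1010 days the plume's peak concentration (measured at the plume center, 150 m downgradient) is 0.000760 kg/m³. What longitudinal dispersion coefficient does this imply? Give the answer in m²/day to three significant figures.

0.0915 m²/day

At the plume center C_max = M/(n_e·A·√(4πDt)), so D = M²/(4πt·(n_e·A·C_max)²).
n_e·A·C_max = 0.30 × 88.3 × 0.000760 = 0.02013 kg/m.
D = 0.686²/(4π × 1010 × 0.02013²) = 0.0915 m²/day.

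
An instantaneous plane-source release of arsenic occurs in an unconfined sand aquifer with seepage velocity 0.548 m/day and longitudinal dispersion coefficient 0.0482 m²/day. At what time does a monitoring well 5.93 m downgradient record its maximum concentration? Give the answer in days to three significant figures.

10.7 days

For the 1D instantaneous-source solution, setting ∂C/∂t = 0 at fixed x gives v²t² + 2Dt − x² = 0, so t = (√(D² + v²x²) − D)/v².
√(D² + v²x²) = √(0.0482² + 0.548² × 5.93²) = 3.250; v² = 0.300304.
t = (3.250 − 0.0482)/0.300304 = 10.7 days (vs. the pure-advection estimate x/v = 10.8 d).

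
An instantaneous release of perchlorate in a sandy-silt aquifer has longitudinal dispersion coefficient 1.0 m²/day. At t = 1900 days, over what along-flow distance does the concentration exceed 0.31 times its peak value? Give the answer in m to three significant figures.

189 m

The plume is Gaussian with σ = √(2Dt) = √(2 × 1.0 × 1900) = 61.64 m.
C/C_peak = exp(−Δx²/(2σ²)) = 0.31 ⇒ Δx = σ·√(−2 ln 0.31) = 61.64 × 1.530 = 94.31 m.
Width = 2Δx = 189 m.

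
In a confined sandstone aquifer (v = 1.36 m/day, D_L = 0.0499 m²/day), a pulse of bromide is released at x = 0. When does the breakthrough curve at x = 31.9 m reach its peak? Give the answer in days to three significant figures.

For the 1D instantaneous-source solution, setting ∂C/∂t = 0 at fixed x gives v²t² + 2Dt − x² = 0, so t = (√(D² + v²x²) − D)/v².
√(D² + v²x²) = √(0.0499² + 1.36² × 31.9²) = 43.38; v² = 1.8496.
t = (43.38 − 0.0499)/1.8496 = 23.4 days (vs. the pure-advection estimate x/v = 23.5 d).

23.4 days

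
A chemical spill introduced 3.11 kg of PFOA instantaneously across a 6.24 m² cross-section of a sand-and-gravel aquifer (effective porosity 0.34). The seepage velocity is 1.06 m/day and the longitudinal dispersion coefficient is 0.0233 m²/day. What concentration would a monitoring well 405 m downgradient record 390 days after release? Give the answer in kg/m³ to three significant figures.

0.0197 kg/m³

For an instantaneous plane source, C(x,t) = M/(n_e·A·√(4πDt)) · exp(−(x−vt)²/(4Dt)), with n_e·A the pore (flow) area.
Plume center vt = 1.06 × 390 = 413.4 m, so the well at 405 m is 8.4 m upgradient of the peak.
√(4πDt) = 10.69 m, giving peak height M/(n_e·A·√(4πDt)) = 3.11/(0.34 × 6.24 × 10.69) = 0.1371 kg/m³.
(x−vt)²/(4Dt) = (-8.4)²/(4 × 0.0233 × 390) = 1.941; exp(−1.941) = 0.1436.
C = 0.1371 × 0.1436 = 0.0197 kg/m³.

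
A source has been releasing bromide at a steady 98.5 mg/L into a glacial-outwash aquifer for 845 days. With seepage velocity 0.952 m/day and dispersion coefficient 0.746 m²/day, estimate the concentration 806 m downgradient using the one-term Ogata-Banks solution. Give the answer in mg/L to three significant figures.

For a continuous step input, C/C₀ ≈ ½·erfc((x−vt)/(2√(Dt))).
vt = 0.952 × 845 = 804.44 m and 2√(Dt) = 2√(0.746 × 845) = 50.21 m.
Argument (x−vt)/(2√(Dt)) = (806 − 804.44)/50.21 = 0.03107; ½·erfc(0.03107) = 0.4825.
C = 98.5 × 0.4825 = 47.5 mg/L.

47.5 mg/L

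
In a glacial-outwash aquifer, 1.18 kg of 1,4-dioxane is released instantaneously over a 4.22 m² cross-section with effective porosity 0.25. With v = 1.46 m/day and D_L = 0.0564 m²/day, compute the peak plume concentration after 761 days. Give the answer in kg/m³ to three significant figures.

0.0482 kg/m³

The peak of an instantaneous 1D plume sits at x = vt; there the Gaussian factor is 1 and C_max = M/(n_e·A·√(4πDt)), where n_e·A is the pore area the mass is dissolved in.
√(4πDt) = √(4π × 0.0564 × 761) = 23.22 m, so C_max = 1.18/(0.25 × 4.22 × 23.22) = 0.0482 kg/m³.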